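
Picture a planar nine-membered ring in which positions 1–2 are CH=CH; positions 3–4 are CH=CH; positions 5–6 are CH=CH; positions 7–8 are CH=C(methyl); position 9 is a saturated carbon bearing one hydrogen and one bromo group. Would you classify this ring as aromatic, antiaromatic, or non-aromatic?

The CH(bromo) carbon is saturated: that saturated carbon is sp³ and has no p orbital in the ring π system. Conjugation is not continuous around the ring.
Without a continuous loop of overlapping p orbitals the Hückel electron count never comes into play.

Non-aromatic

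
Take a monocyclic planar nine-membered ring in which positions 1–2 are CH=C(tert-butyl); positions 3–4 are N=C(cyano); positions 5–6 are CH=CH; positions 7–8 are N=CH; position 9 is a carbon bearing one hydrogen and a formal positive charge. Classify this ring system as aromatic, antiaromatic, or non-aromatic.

Antiaromatic

Check conjugation: every atom in a ring double bond is sp² and brings one electron to the p orbital; each sp² =N– keeps its lone pair in-plane and puts one electron into the π system; the carbocation has an empty p orbital — every position has a p orbital, so the cyclic π system is continuous.
π-electron count: 4 × 2 = 8 from the double-bond units + 0 from the CH(+) atom = 8.
A 4n π count (8, n = 2) in a planar conjugated ring means antiaromatic.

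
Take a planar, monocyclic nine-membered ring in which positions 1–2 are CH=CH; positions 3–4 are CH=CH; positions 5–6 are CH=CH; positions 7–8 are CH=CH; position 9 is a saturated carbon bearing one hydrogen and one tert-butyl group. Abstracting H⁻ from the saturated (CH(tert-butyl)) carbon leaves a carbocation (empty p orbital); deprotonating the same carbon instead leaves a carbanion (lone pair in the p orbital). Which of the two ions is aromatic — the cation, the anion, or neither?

The anion

In either ion the ring is fully conjugated: every atom, including the new sp² carbon, supplies a p orbital.
Cation: 4 × 2 + 0 = 8 π electrons → 4(2), antiaromatic.
Anion: 4 × 2 + 2 = 10 π electrons → 4(2)+2, aromatic.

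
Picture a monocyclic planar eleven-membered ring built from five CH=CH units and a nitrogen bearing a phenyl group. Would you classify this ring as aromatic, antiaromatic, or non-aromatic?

Check conjugation: each doubly-bonded ring atom is sp² with one p-orbital electron; the pyrrole-type nitrogen donates its lone pair from the p orbital — every position has a p orbital, so the cyclic π system is continuous.
Adding the contributions, 5 × 2 = 10 from the double-bond units + 2 from the N(phenyl) atom = 12.
12 = 4(3); a planar, fully conjugated 4n system is antiaromatic.

Antiaromatic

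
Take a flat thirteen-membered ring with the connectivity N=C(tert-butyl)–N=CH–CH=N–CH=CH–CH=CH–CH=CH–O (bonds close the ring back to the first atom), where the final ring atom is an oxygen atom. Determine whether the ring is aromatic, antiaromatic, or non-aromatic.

Check conjugation: each doubly-bonded ring atom is sp² with one p-orbital electron; each sp² =N– keeps its lone pair in-plane and puts one electron into the π system; the oxygen donates one lone pair from its p orbital — every position has a p orbital, so the cyclic π system is continuous.
Counting π electrons: 6 × 2 = 12 from the double-bond units + 2 from the O atom = 14.
14 = 4(3) + 2, which satisfies Hückel's 4n+2 rule.

Aromatic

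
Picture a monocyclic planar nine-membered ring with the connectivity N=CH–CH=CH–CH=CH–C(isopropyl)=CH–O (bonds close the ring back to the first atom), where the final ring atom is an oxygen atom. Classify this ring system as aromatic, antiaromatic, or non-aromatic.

Check conjugation: each doubly-bonded ring atom is sp² with one p-orbital electron; each =N– nitrogen is pyridine-type (lone pair in the sp² plane, one electron in the p orbital); the oxygen donates one lone pair from its p orbital — every position has a p orbital, so the cyclic π system is continuous.
Adding the contributions, 4 × 2 = 8 from the double-bond units + 2 from the O atom = 10.
10 = 4(2) + 2, which satisfies Hückel's 4n+2 rule.

Aromatic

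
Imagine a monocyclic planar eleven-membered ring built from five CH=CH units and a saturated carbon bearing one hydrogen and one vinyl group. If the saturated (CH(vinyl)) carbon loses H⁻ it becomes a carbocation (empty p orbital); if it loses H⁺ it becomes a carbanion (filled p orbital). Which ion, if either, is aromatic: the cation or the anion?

The cation

In both ions every ring atom is sp² and contributes a p orbital, so both rings are fully conjugated.
Cation: 5 × 2 + 0 = 10 π electrons → 4(2)+2, aromatic.
Anion: 5 × 2 + 2 = 12 π electrons → 4(3), antiaromatic.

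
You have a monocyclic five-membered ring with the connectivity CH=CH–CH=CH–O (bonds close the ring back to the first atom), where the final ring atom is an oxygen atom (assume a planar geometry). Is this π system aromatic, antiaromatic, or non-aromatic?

The p orbitals form a continuous loop: each doubly-bonded ring atom is sp² with one p-orbital electron; the oxygen donates one lone pair from its p orbital. The ring is fully conjugated.
π-electron count: 2 × 2 = 4 from the double-bond units + 2 from the O atom = 6.
6 = 4(1) + 2, which satisfies Hückel's 4n+2 rule.
(The species described is furan.)

Aromatic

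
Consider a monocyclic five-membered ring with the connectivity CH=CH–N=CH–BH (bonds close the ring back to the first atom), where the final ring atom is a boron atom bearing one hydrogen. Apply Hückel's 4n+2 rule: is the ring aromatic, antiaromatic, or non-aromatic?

Antiaromatic

Check conjugation: each doubly-bonded ring atom is sp² with one p-orbital electron; the doubly-bonded nitrogens are pyridine-type — their lone pairs lie in the ring plane, leaving one electron in the p orbital; the boron has an empty p orbital — every position has a p orbital, so the cyclic π system is continuous.
Tallying contributions gives 2 × 2 = 4 from the double-bond units + 0 from the BH atom = 4.
A 4n π count (4, n = 1) in a planar conjugated ring means antiaromatic.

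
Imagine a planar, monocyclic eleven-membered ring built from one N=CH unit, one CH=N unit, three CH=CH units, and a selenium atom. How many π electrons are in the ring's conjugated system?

12

The p orbitals form a continuous loop: the double-bond atoms are sp², each contributing one p electron; the doubly-bonded nitrogens are pyridine-type — their lone pairs lie in the ring plane, leaving one electron in the p orbital; the selenium donates one lone pair from its p orbital. The ring is fully conjugated.
Counting π electrons: 5 × 2 = 10 from the double-bond units + 2 from the Se atom = 12.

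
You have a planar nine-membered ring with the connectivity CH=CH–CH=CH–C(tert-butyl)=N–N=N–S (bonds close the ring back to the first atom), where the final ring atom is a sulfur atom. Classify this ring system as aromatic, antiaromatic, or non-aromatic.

The p orbitals form a continuous loop: each doubly-bonded ring atom is sp² with one p-orbital electron; each =N– nitrogen is pyridine-type (lone pair in the sp² plane, one electron in the p orbital); the sulfur donates one lone pair from its p orbital. The ring is fully conjugated.
π-electron count: 4 × 2 = 8 from the double-bond units + 2 from the S atom = 10.
With 10 π electrons (n = 2), the Hückel 4n+2 condition holds.

Aromatic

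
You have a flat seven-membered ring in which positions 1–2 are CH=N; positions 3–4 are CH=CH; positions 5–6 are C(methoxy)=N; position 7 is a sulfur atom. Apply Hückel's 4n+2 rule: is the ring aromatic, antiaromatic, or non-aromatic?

Check conjugation: every atom in a ring double bond is sp² and brings one electron to the p orbital; the doubly-bonded nitrogens are pyridine-type — their lone pairs lie in the ring plane, leaving one electron in the p orbital; the sulfur donates one lone pair from its p orbital — every position has a p orbital, so the cyclic π system is continuous.
Tallying contributions gives 3 × 2 = 6 from the double-bond units + 2 from the S atom = 8.
A 4n π count (8, n = 2) in a planar conjugated ring means antiaromatic.

Antiaromatic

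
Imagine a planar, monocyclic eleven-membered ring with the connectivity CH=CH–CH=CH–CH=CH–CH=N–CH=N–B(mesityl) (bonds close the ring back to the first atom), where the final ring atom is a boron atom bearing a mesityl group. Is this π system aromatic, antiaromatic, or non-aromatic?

Aromatic

Check conjugation: the double-bond atoms are sp², each contributing one p electron; each sp² =N– keeps its lone pair in-plane and puts one electron into the π system; the boron has an empty p orbital — every position has a p orbital, so the cyclic π system is continuous.
Tallying contributions gives 5 × 2 = 10 from the double-bond units + 0 from the B(mesityl) atom = 10.
Since 10 = 4·2 + 2, the ring meets the 4n+2 criterion.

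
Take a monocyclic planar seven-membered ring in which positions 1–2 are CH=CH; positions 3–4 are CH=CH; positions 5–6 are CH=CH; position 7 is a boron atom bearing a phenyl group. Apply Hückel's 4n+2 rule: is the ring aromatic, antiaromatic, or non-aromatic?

All ring atoms are sp² and supply a p orbital to the ring (each doubly-bonded ring atom is sp² with one p-orbital electron; the boron has an empty p orbital); the conjugation is uninterrupted.
Adding the contributions, 3 × 2 = 6 from the double-bond units + 0 from the B(phenyl) atom = 6.
Since 6 = 4·1 + 2, the ring meets the 4n+2 criterion.

Aromatic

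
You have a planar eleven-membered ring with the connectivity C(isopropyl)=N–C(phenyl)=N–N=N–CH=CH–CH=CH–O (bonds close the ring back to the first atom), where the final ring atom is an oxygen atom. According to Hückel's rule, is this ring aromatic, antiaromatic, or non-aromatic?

Antiaromatic

All ring atoms are sp² and supply a p orbital to the ring (every atom in a ring double bond is sp² and brings one electron to the p orbital; the doubly-bonded nitrogens are pyridine-type — their lone pairs lie in the ring plane, leaving one electron in the p orbital; the oxygen donates one lone pair from its p orbital); the conjugation is uninterrupted.
Adding the contributions, 5 × 2 = 10 from the double-bond units + 2 from the O atom = 12.
12 is a 4n count (n = 3), so the planar conjugated ring is antiaromatic.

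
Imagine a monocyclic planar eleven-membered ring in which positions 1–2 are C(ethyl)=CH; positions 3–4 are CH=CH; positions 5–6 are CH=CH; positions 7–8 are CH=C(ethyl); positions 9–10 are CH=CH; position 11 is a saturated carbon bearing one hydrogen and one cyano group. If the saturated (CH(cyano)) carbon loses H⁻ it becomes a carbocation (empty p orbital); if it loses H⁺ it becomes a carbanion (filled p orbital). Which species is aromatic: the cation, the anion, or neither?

Both ions have a continuous loop of p orbitals — each ring atom is sp².
Cation: 5 × 2 + 0 = 10 π electrons → 4(2)+2, aromatic.
Anion: 5 × 2 + 2 = 12 π electrons → 4(3), antiaromatic.

The cation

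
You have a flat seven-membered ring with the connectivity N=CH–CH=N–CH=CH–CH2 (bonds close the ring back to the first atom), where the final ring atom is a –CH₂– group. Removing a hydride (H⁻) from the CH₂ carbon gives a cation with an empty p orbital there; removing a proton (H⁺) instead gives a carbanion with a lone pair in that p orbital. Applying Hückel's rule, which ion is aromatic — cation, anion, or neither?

The cation

In either ion the ring is fully conjugated: every atom, including the new sp² carbon, supplies a p orbital.
Cation: 3 × 2 + 0 = 6 π electrons → 4(1)+2, aromatic.
Anion: 3 × 2 + 2 = 8 π electrons → 4(2), antiaromatic.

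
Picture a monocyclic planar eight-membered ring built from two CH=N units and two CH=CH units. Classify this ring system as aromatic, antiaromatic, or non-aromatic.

Antiaromatic

The p orbitals form a continuous loop: the double-bond atoms are sp², each contributing one p electron; each sp² =N– keeps its lone pair in-plane and puts one electron into the π system. The ring is fully conjugated.
Counting π electrons: 4 × 2 = 8 from the 4 double-bond units.
With 8 = 4·2 π electrons, Hückel's rule classifies the planar ring as antiaromatic.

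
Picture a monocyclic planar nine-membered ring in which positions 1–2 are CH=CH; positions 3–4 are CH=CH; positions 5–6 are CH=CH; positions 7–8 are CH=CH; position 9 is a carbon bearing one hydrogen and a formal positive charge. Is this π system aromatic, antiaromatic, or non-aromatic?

Check conjugation: each doubly-bonded ring atom is sp² with one p-orbital electron; the carbocation has an empty p orbital — every position has a p orbital, so the cyclic π system is continuous.
π-electron count: 4 × 2 = 8 from the double-bond units + 0 from the CH(+) atom = 8.
A 4n π count (8, n = 2) in a planar conjugated ring means antiaromatic.

Antiaromatic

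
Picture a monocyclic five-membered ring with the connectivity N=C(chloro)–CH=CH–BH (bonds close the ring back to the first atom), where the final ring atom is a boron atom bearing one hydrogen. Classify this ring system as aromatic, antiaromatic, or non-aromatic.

Every ring atom contributes a p orbital perpendicular to the ring (each doubly-bonded ring atom is sp² with one p-orbital electron; each =N– nitrogen is pyridine-type (lone pair in the sp² plane, one electron in the p orbital); the boron has an empty p orbital), so the π system is cyclic and fully conjugated.
π-electron count: 2 × 2 = 4 from the double-bond units + 0 from the BH atom = 4.
A 4n π count (4, n = 1) in a planar conjugated ring means antiaromatic.

Antiaromatic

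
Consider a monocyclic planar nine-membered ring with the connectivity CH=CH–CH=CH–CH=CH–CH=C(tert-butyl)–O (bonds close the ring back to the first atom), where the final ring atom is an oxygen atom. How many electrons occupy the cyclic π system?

10

Every ring atom contributes a p orbital perpendicular to the ring (the double-bond atoms are sp², each contributing one p electron; the oxygen donates one lone pair from its p orbital), so the π system is cyclic and fully conjugated.
π-electron count: 4 × 2 = 8 from the double-bond units + 2 from the O atom = 10.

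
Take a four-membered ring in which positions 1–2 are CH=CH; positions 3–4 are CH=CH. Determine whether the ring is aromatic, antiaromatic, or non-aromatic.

Antiaromatic

All ring atoms are sp² and supply a p orbital to the ring (the double-bond atoms are sp², each contributing one p electron); the conjugation is uninterrupted.
Tallying contributions gives 2 × 2 = 4 from the 2 double-bond units.
A 4n π count (4, n = 1) in a planar conjugated ring means antiaromatic.
(This ring is cyclobutadiene.)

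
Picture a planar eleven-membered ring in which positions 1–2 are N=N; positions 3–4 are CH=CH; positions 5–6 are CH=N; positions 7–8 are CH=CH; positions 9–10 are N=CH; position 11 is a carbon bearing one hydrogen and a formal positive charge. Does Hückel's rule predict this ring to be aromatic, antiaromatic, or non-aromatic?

Aromatic

All ring atoms are sp² and supply a p orbital to the ring (every atom in a ring double bond is sp² and brings one electron to the p orbital; each =N– nitrogen is pyridine-type (lone pair in the sp² plane, one electron in the p orbital); the carbocation has an empty p orbital); the conjugation is uninterrupted.
Counting π electrons: 5 × 2 = 10 from the double-bond units + 0 from the CH(+) atom = 10.
Since 10 = 4·2 + 2, the ring meets the 4n+2 criterion.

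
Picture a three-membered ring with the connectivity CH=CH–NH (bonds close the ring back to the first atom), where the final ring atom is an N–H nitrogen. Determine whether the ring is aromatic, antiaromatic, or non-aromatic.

Antiaromatic

The p orbitals form a continuous loop: each doubly-bonded ring atom is sp² with one p-orbital electron; the pyrrole-type nitrogen donates its lone pair from the p orbital. The ring is fully conjugated.
π-electron count: 1 × 2 = 2 from the double-bond unit + 2 from the NH atom = 4.
A 4n π count (4, n = 1) in a planar conjugated ring means antiaromatic.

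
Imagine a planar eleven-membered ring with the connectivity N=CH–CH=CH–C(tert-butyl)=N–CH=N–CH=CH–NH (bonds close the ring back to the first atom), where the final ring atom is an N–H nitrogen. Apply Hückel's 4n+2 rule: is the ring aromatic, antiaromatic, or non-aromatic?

Antiaromatic

All ring atoms are sp² and supply a p orbital to the ring (every atom in a ring double bond is sp² and brings one electron to the p orbital; the doubly-bonded nitrogens are pyridine-type — their lone pairs lie in the ring plane, leaving one electron in the p orbital; the pyrrole-type nitrogen donates its lone pair from the p orbital); the conjugation is uninterrupted.
π-electron count: 5 × 2 = 10 from the double-bond units + 2 from the NH atom = 12.
A 4n π count (12, n = 3) in a planar conjugated ring means antiaromatic.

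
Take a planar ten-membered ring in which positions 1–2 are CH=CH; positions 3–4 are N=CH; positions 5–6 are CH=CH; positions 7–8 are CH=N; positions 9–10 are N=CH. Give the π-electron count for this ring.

Check conjugation: every atom in a ring double bond is sp² and brings one electron to the p orbital; each sp² =N– keeps its lone pair in-plane and puts one electron into the π system — every position has a p orbital, so the cyclic π system is continuous.
π-electron count: 5 × 2 = 10 from the 5 double-bond units.

10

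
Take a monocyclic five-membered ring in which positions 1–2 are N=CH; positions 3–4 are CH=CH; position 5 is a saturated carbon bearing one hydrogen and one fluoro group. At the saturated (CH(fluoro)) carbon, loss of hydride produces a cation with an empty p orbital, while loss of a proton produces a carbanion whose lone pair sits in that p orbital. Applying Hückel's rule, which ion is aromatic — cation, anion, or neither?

The anion

In either ion the ring is fully conjugated: every atom, including the new sp² carbon, supplies a p orbital.
Cation: 2 × 2 + 0 = 4 π electrons → 4(1), antiaromatic.
Anion: 2 × 2 + 2 = 6 π electrons → 4(1)+2, aromatic.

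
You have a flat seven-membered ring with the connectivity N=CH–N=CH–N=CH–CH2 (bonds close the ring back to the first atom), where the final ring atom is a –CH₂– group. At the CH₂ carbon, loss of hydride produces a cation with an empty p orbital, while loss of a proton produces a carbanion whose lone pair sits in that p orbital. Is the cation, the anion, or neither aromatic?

Both ions have a continuous loop of p orbitals — each ring atom is sp².
Cation: 3 × 2 + 0 = 6 π electrons → 4(1)+2, aromatic.
Anion: 3 × 2 + 2 = 8 π electrons → 4(2), antiaromatic.

The cation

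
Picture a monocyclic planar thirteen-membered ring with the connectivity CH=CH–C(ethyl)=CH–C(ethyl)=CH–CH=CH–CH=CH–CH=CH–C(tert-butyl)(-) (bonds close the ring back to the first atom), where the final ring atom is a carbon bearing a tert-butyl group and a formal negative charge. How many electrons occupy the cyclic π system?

Check conjugation: every atom in a ring double bond is sp² and brings one electron to the p orbital; the carbanion's lone pair occupies the p orbital — every position has a p orbital, so the cyclic π system is continuous.
Adding the contributions, 6 × 2 = 12 from the double-bond units + 2 from the C(tert-butyl)(-) atom = 14.

14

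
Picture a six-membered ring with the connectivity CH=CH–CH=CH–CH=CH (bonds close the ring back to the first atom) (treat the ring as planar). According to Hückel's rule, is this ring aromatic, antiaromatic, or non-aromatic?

Every ring atom contributes a p orbital perpendicular to the ring (every atom in a ring double bond is sp² and brings one electron to the p orbital), so the π system is cyclic and fully conjugated.
π-electron count: 3 × 2 = 6 from the 3 double-bond units.
That gives a 4n+2 count (6, n = 1).
This is benzene.

Aromatic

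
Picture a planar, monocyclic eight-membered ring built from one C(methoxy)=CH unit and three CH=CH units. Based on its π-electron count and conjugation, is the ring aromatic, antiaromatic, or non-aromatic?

All ring atoms are sp² and supply a p orbital to the ring (each doubly-bonded ring atom is sp² with one p-orbital electron); the conjugation is uninterrupted.
Counting π electrons: 4 × 2 = 8 from the 4 double-bond units.
A 4n π count (8, n = 2) in a planar conjugated ring means antiaromatic.

Antiaromatic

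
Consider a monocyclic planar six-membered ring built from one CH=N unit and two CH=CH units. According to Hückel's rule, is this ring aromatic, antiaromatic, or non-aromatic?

Aromatic

Check conjugation: every atom in a ring double bond is sp² and brings one electron to the p orbital; each sp² =N– keeps its lone pair in-plane and puts one electron into the π system — every position has a p orbital, so the cyclic π system is continuous.
Tallying contributions gives 3 × 2 = 6 from the 3 double-bond units.
Since 6 = 4·1 + 2, the ring meets the 4n+2 criterion.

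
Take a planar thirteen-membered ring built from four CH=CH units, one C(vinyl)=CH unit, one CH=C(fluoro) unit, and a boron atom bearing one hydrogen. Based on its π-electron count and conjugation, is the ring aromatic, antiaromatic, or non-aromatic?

All ring atoms are sp² and supply a p orbital to the ring (the double-bond atoms are sp², each contributing one p electron; the boron has an empty p orbital); the conjugation is uninterrupted.
Counting π electrons: 6 × 2 = 12 from the double-bond units + 0 from the BH atom = 12.
12 is a 4n count (n = 3), so the planar conjugated ring is antiaromatic.

Antiaromatic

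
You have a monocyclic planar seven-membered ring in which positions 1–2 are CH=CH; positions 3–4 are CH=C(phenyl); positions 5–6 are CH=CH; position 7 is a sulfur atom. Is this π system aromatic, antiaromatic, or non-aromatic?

Antiaromatic

Check conjugation: each doubly-bonded ring atom is sp² with one p-orbital electron; the sulfur donates one lone pair from its p orbital — every position has a p orbital, so the cyclic π system is continuous.
Adding the contributions, 3 × 2 = 6 from the double-bond units + 2 from the S atom = 8.
8 = 4(2); a planar, fully conjugated 4n system is antiaromatic.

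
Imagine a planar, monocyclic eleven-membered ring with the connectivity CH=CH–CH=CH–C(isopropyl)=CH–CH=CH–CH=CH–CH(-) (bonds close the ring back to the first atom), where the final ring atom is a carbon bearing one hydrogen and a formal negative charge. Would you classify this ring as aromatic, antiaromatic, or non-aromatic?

All ring atoms are sp² and supply a p orbital to the ring (each doubly-bonded ring atom is sp² with one p-orbital electron; the carbanion's lone pair occupies the p orbital); the conjugation is uninterrupted.
Counting π electrons: 5 × 2 = 10 from the double-bond units + 2 from the CH(-) atom = 12.
With 12 = 4·3 π electrons, Hückel's rule classifies the planar ring as antiaromatic.

Antiaromatic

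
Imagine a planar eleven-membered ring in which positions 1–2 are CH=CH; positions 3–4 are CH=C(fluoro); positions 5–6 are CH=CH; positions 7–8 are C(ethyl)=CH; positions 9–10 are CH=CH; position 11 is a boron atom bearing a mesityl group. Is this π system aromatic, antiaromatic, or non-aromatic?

Aromatic

Check conjugation: the double-bond atoms are sp², each contributing one p electron; the boron has an empty p orbital — every position has a p orbital, so the cyclic π system is continuous.
Counting π electrons: 5 × 2 = 10 from the double-bond units + 0 from the B(mesityl) atom = 10.
That gives a 4n+2 count (10, n = 2).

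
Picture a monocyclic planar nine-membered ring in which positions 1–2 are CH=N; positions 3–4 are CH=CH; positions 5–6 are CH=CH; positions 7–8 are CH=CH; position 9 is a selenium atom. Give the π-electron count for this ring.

10

Every ring atom contributes a p orbital perpendicular to the ring (every atom in a ring double bond is sp² and brings one electron to the p orbital; the doubly-bonded nitrogens are pyridine-type — their lone pairs lie in the ring plane, leaving one electron in the p orbital; the selenium donates one lone pair from its p orbital), so the π system is cyclic and fully conjugated.
π-electron count: 4 × 2 = 8 from the double-bond units + 2 from the Se atom = 10.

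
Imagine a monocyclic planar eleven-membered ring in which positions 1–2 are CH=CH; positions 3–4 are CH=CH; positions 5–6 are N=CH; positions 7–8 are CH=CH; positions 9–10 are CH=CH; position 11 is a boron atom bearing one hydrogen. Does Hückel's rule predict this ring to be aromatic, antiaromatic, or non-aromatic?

Aromatic

Check conjugation: each doubly-bonded ring atom is sp² with one p-orbital electron; the doubly-bonded nitrogens are pyridine-type — their lone pairs lie in the ring plane, leaving one electron in the p orbital; the boron has an empty p orbital — every position has a p orbital, so the cyclic π system is continuous.
π-electron count: 5 × 2 = 10 from the double-bond units + 0 from the BH atom = 10.
10 = 4(2) + 2, which satisfies Hückel's 4n+2 rule.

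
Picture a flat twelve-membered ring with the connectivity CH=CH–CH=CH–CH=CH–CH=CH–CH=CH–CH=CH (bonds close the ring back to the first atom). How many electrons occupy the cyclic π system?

Check conjugation: every atom in a ring double bond is sp² and brings one electron to the p orbital — every position has a p orbital, so the cyclic π system is continuous.
Counting π electrons: 6 × 2 = 12 from the 6 double-bond units.

12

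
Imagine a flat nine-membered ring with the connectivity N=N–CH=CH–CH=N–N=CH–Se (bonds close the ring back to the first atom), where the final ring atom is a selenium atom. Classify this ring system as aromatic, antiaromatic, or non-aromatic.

Aromatic

All ring atoms are sp² and supply a p orbital to the ring (every atom in a ring double bond is sp² and brings one electron to the p orbital; each sp² =N– keeps its lone pair in-plane and puts one electron into the π system; the selenium donates one lone pair from its p orbital); the conjugation is uninterrupted.
Adding the contributions, 4 × 2 = 8 from the double-bond units + 2 from the Se atom = 10.
Since 10 = 4·2 + 2, the ring meets the 4n+2 criterion.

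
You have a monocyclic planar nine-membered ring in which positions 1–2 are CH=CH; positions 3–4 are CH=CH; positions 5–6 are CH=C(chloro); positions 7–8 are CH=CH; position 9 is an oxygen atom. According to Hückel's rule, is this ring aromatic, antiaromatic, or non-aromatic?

Every ring atom contributes a p orbital perpendicular to the ring (each doubly-bonded ring atom is sp² with one p-orbital electron; the oxygen donates one lone pair from its p orbital), so the π system is cyclic and fully conjugated.
π-electron count: 4 × 2 = 8 from the double-bond units + 2 from the O atom = 10.
Since 10 = 4·2 + 2, the ring meets the 4n+2 criterion.

Aromatic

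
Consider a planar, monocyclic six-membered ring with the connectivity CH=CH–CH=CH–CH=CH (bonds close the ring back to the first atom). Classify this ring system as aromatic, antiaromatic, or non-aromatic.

All ring atoms are sp² and supply a p orbital to the ring (each doubly-bonded ring atom is sp² with one p-orbital electron); the conjugation is uninterrupted.
π-electron count: 3 × 2 = 6 from the 3 double-bond units.
That gives a 4n+2 count (6, n = 1).
(This ring is benzene.)

Aromatic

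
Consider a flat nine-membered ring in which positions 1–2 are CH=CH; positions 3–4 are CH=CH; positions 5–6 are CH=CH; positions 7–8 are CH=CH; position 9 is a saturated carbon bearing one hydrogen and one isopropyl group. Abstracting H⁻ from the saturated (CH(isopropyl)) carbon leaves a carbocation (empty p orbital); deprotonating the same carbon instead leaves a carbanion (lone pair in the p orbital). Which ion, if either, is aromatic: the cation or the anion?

The anion

Both ions have a continuous loop of p orbitals — each ring atom is sp².
Cation: 4 × 2 + 0 = 8 π electrons → 4(2), antiaromatic.
Anion: 4 × 2 + 2 = 10 π electrons → 4(2)+2, aromatic.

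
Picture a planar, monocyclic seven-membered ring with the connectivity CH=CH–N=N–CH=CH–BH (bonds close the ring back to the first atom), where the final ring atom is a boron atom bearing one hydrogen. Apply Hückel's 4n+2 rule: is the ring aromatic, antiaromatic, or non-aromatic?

Aromatic

Check conjugation: every atom in a ring double bond is sp² and brings one electron to the p orbital; each sp² =N– keeps its lone pair in-plane and puts one electron into the π system; the boron has an empty p orbital — every position has a p orbital, so the cyclic π system is continuous.
Adding the contributions, 3 × 2 = 6 from the double-bond units + 0 from the BH atom = 6.
6 = 4(1) + 2, which satisfies Hückel's 4n+2 rule.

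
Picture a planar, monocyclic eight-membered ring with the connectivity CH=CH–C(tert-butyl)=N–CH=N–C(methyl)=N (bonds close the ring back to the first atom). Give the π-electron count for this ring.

The p orbitals form a continuous loop: the double-bond atoms are sp², each contributing one p electron; the doubly-bonded nitrogens are pyridine-type — their lone pairs lie in the ring plane, leaving one electron in the p orbital. The ring is fully conjugated.
π-electron count: 4 × 2 = 8 from the 4 double-bond units.

8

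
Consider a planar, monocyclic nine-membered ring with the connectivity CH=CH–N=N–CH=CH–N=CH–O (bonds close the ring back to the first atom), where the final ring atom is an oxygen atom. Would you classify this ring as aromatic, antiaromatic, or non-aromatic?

The p orbitals form a continuous loop: each doubly-bonded ring atom is sp² with one p-orbital electron; each sp² =N– keeps its lone pair in-plane and puts one electron into the π system; the oxygen donates one lone pair from its p orbital. The ring is fully conjugated.
Tallying contributions gives 4 × 2 = 8 from the double-bond units + 2 from the O atom = 10.
Since 10 = 4·2 + 2, the ring meets the 4n+2 criterion.

Aromatic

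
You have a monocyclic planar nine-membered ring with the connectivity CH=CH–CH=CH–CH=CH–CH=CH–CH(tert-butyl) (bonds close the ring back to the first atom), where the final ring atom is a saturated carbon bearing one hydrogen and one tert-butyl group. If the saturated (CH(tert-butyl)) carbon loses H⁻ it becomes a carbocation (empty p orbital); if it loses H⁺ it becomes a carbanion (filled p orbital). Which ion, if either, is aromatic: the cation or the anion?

In either ion the ring is fully conjugated: every atom, including the new sp² carbon, supplies a p orbital.
Cation: 4 × 2 + 0 = 8 π electrons → 4(2), antiaromatic.
Anion: 4 × 2 + 2 = 10 π electrons → 4(2)+2, aromatic.

The anion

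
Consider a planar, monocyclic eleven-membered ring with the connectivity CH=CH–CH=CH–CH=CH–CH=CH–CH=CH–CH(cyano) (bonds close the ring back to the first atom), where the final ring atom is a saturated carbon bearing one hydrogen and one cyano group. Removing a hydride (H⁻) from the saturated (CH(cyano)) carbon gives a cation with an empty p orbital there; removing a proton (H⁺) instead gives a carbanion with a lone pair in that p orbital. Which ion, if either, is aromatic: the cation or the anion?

In either ion the ring is fully conjugated: every atom, including the new sp² carbon, supplies a p orbital.
Cation: 5 × 2 + 0 = 10 π electrons → 4(2)+2, aromatic.
Anion: 5 × 2 + 2 = 12 π electrons → 4(3), antiaromatic.

The cation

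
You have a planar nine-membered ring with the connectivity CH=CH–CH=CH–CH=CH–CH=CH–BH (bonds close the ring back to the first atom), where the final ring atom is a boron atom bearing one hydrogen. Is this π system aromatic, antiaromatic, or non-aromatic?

The p orbitals form a continuous loop: every atom in a ring double bond is sp² and brings one electron to the p orbital; the boron has an empty p orbital. The ring is fully conjugated.
π-electron count: 4 × 2 = 8 from the double-bond units + 0 from the BH atom = 8.
8 is a 4n count (n = 2), so the planar conjugated ring is antiaromatic.

Antiaromatic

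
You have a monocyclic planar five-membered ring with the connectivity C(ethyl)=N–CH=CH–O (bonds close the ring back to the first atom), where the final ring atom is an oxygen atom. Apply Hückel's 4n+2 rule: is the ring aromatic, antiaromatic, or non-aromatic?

Aromatic

Check conjugation: the double-bond atoms are sp², each contributing one p electron; each =N– nitrogen is pyridine-type (lone pair in the sp² plane, one electron in the p orbital); the oxygen donates one lone pair from its p orbital — every position has a p orbital, so the cyclic π system is continuous.
Tallying contributions gives 2 × 2 = 4 from the double-bond units + 2 from the O atom = 6.
With 6 π electrons (n = 1), the Hückel 4n+2 condition holds.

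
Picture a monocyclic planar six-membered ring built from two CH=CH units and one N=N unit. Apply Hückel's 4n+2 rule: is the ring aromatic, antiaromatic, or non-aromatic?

Aromatic

All ring atoms are sp² and supply a p orbital to the ring (the double-bond atoms are sp², each contributing one p electron; each =N– nitrogen is pyridine-type (lone pair in the sp² plane, one electron in the p orbital)); the conjugation is uninterrupted.
Counting π electrons: 3 × 2 = 6 from the 3 double-bond units.
With 6 π electrons (n = 1), the Hückel 4n+2 condition holds.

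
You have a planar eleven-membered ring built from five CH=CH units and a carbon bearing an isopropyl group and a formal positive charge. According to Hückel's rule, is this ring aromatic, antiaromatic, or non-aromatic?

Aromatic

The p orbitals form a continuous loop: each doubly-bonded ring atom is sp² with one p-orbital electron; the carbocation has an empty p orbital. The ring is fully conjugated.
Counting π electrons: 5 × 2 = 10 from the double-bond units + 0 from the C(isopropyl)(+) atom = 10.
With 10 π electrons (n = 2), the Hückel 4n+2 condition holds.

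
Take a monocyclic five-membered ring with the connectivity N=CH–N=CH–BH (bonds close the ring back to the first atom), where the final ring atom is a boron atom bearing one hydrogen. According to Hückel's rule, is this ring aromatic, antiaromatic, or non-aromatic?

Antiaromatic

Check conjugation: the double-bond atoms are sp², each contributing one p electron; each =N– nitrogen is pyridine-type (lone pair in the sp² plane, one electron in the p orbital); the boron has an empty p orbital — every position has a p orbital, so the cyclic π system is continuous.
Tallying contributions gives 2 × 2 = 4 from the double-bond units + 0 from the BH atom = 4.
A 4n π count (4, n = 1) in a planar conjugated ring means antiaromatic.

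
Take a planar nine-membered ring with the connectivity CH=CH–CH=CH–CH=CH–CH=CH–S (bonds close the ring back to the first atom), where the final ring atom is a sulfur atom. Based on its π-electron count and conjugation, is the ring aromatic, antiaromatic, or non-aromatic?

Aromatic

Every ring atom contributes a p orbital perpendicular to the ring (the double-bond atoms are sp², each contributing one p electron; the sulfur donates one lone pair from its p orbital), so the π system is cyclic and fully conjugated.
Tallying contributions gives 4 × 2 = 8 from the double-bond units + 2 from the S atom = 10.
Since 10 = 4·2 + 2, the ring meets the 4n+2 criterion.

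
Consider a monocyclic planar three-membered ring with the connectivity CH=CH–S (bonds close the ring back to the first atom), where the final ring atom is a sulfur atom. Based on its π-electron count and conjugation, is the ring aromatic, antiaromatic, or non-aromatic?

The p orbitals form a continuous loop: the double-bond atoms are sp², each contributing one p electron; the sulfur donates one lone pair from its p orbital. The ring is fully conjugated.
Counting π electrons: 1 × 2 = 2 from the double-bond unit + 2 from the S atom = 4.
4 = 4(1); a planar, fully conjugated 4n system is antiaromatic.

Antiaromatic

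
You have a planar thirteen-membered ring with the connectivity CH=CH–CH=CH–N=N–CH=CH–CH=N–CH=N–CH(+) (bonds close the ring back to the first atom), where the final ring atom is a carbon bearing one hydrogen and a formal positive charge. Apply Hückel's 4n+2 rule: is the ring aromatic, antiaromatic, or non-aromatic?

Every ring atom contributes a p orbital perpendicular to the ring (every atom in a ring double bond is sp² and brings one electron to the p orbital; each =N– nitrogen is pyridine-type (lone pair in the sp² plane, one electron in the p orbital); the carbocation has an empty p orbital), so the π system is cyclic and fully conjugated.
Counting π electrons: 6 × 2 = 12 from the double-bond units + 0 from the CH(+) atom = 12.
With 12 = 4·3 π electrons, Hückel's rule classifies the planar ring as antiaromatic.

Antiaromatic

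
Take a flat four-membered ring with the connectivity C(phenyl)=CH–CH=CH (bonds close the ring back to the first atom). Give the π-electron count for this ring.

4

Check conjugation: each doubly-bonded ring atom is sp² with one p-orbital electron — every position has a p orbital, so the cyclic π system is continuous.
Tallying contributions gives 2 × 2 = 4 from the 2 double-bond units.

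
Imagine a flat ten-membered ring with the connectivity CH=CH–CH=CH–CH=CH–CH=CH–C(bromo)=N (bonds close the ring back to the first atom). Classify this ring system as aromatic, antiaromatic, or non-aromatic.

Aromatic

The p orbitals form a continuous loop: every atom in a ring double bond is sp² and brings one electron to the p orbital; each =N– nitrogen is pyridine-type (lone pair in the sp² plane, one electron in the p orbital). The ring is fully conjugated.
π-electron count: 5 × 2 = 10 from the 5 double-bond units.
With 10 π electrons (n = 2), the Hückel 4n+2 condition holds.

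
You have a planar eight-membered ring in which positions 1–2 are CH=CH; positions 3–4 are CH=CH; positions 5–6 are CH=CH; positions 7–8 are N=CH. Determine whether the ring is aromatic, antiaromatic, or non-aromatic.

Antiaromatic

The p orbitals form a continuous loop: the double-bond atoms are sp², each contributing one p electron; each sp² =N– keeps its lone pair in-plane and puts one electron into the π system. The ring is fully conjugated.
Counting π electrons: 4 × 2 = 8 from the 4 double-bond units.
With 8 = 4·2 π electrons, Hückel's rule classifies the planar ring as antiaromatic.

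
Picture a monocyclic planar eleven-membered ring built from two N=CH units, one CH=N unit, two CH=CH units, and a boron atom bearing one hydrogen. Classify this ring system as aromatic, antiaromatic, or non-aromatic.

Aromatic

Every ring atom contributes a p orbital perpendicular to the ring (the double-bond atoms are sp², each contributing one p electron; the doubly-bonded nitrogens are pyridine-type — their lone pairs lie in the ring plane, leaving one electron in the p orbital; the boron has an empty p orbital), so the π system is cyclic and fully conjugated.
Counting π electrons: 5 × 2 = 10 from the double-bond units + 0 from the BH atom = 10.
10 = 4(2) + 2, which satisfies Hückel's 4n+2 rule.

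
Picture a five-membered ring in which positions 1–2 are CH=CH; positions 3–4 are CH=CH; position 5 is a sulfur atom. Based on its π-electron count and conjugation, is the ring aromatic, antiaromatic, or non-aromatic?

Aromatic

Every ring atom contributes a p orbital perpendicular to the ring (the double-bond atoms are sp², each contributing one p electron; the sulfur donates one lone pair from its p orbital), so the π system is cyclic and fully conjugated.
Tallying contributions gives 2 × 2 = 4 from the double-bond units + 2 from the S atom = 6.
That gives a 4n+2 count (6, n = 1).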